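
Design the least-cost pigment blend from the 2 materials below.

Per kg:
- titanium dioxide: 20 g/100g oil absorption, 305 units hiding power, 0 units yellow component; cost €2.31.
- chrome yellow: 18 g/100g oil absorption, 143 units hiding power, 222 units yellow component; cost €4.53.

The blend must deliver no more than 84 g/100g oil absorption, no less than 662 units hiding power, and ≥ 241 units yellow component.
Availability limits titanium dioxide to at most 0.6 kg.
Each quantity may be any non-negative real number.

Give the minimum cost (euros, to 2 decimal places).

Treat it as an LP. Let x1 = kg of titanium dioxide, x2 = kg of chrome yellow.
Minimize 2.31x1 + 4.53x2 s.t.:
  20x1 + 18x2 ≤ 84   (oil absorption)
  305x1 + 143x2 ≥ 662   (hiding power)
  222x2 ≥ 241   (yellow component)
  x1 ≤ 0.6
  x1, x2 ≥ 0.
Both inputs are positive at the optimum. The hiding power and the titanium dioxide cap requirements are met with equality.
Optimal quantities: titanium dioxide = 0.6 kg, chrome yellow = 3.35 kg.
Objective = 2.31·0.6 + 4.53·3.35 = 16.5615.

€16.56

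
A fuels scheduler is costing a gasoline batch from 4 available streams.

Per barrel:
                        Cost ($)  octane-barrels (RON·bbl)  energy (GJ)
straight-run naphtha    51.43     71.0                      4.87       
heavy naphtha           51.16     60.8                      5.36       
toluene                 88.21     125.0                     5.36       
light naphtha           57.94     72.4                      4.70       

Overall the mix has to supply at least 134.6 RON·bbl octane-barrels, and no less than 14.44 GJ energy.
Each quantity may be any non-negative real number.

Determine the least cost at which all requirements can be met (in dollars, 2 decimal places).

Set it up as a linear program. Let x1 = barrels of straight-run naphtha, x2 = barrels of heavy naphtha, x3 = barrels of toluene, x4 = barrels of light naphtha.
min 51.43x1 + 51.16x2 + 88.21x3 + 57.94x4 with:
  71x1 + 60.8x2 + 125x3 + 72.4x4 ≥ 134.6   (octane-barrels)
  4.87x1 + 5.36x2 + 5.36x3 + 4.7x4 ≥ 14.44   (energy)
  x1, x2, x3, x4 ≥ 0.
At the optimum only heavy naphtha is positive (straight-run naphtha, toluene, light naphtha = 0). There the energy constraint is tight.
So heavy naphtha = 2.694 barrels.
Objective = 51.16·2.694 = 137.82504.

$137.83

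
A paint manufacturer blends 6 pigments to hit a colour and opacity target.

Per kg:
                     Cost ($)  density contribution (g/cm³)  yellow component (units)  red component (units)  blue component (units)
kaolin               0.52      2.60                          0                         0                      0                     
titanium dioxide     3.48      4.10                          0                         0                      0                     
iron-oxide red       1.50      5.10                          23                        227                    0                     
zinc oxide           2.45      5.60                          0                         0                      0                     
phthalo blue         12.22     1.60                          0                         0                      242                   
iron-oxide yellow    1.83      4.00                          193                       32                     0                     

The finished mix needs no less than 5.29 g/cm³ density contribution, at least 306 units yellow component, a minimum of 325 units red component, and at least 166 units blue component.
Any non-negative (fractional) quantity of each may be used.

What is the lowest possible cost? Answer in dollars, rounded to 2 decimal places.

This is a linear program. Let x1 = kg of kaolin, x2 = kg of titanium dioxide, x3 = kg of iron-oxide red, x4 = kg of zinc oxide, x5 = kg of phthalo blue, x6 = kg of iron-oxide yellow.
Minimize 0.52x1 + 3.48x2 + 1.5x3 + 2.45x4 + 12.22x5 + 1.83x6 subject to:
  2.6x1 + 4.1x2 + 5.1x3 + 5.6x4 + 1.6x5 + 4x6 ≥ 5.29   (density contribution)
  23x3 + 193x6 ≥ 306   (yellow component)
  227x3 + 32x6 ≥ 325   (red component)
  242x5 ≥ 166   (blue component)
  x1, x2, x3, x4, x5, x6 ≥ 0.
The cheapest feasible vertex uses only iron-oxide red, phthalo blue, iron-oxide yellow; kaolin, titanium dioxide, zinc oxide are not used. The yellow component, red component, blue component requirements are met with equality.
That vertex is x3 = 1.229, x5 = 0.686, x6 = 1.439.
Objective = 1.5·1.229 + 12.22·0.686 + 1.83·1.439 = 12.8598.

$12.86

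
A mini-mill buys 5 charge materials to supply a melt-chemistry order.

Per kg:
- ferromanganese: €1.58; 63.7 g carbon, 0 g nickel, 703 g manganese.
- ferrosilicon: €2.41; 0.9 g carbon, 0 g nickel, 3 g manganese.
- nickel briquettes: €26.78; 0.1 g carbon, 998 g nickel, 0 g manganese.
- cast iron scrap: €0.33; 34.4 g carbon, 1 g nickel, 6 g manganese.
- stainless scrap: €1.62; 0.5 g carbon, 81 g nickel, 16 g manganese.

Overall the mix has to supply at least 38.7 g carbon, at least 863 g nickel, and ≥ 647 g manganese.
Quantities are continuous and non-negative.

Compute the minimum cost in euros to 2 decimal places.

€18.33

Set it up as a linear program. Let x1 = kg of ferromanganese, x2 = kg of ferrosilicon, x3 = kg of nickel briquettes, x4 = kg of cast iron scrap, x5 = kg of stainless scrap.
Minimize 1.58x1 + 2.41x2 + 26.78x3 + 0.33x4 + 1.62x5 s.t.:
  63.7x1 + 0.9x2 + 0.1x3 + 34.4x4 + 0.5x5 ≥ 38.7   (carbon)
  998x3 + 1x4 + 81x5 ≥ 863   (nickel)
  703x1 + 3x2 + 6x4 + 16x5 ≥ 647   (manganese)
  x1, x2, x3, x4, x5 ≥ 0.
The minimum-cost mix takes nothing from ferrosilicon, nickel briquettes, cast iron scrap — only ferromanganese, stainless scrap. Binding constraints: nickel and manganese.
Optimal quantities: ferromanganese = 0.67785 kg, stainless scrap = 10.654 kg.
Total cost: 1.58·0.67785 + 1.62·10.654 = 18.3305.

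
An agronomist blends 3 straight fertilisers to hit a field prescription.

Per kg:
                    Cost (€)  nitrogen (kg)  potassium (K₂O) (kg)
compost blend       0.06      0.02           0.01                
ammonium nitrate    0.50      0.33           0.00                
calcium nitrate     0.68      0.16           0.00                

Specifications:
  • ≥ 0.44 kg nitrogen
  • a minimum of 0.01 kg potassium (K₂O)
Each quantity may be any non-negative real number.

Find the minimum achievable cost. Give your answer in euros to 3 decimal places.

€0.696

Set it up as a linear program. Let x1 = kg of compost blend, x2 = kg of ammonium nitrate, x3 = kg of calcium nitrate.
Minimize 0.06x1 + 0.5x2 + 0.68x3 subject to:
  0.02x1 + 0.33x2 + 0.16x3 ≥ 0.44   (nitrogen)
  0.01x1 ≥ 0.01   (potassium (K₂O))
  x1, x2, x3 ≥ 0.
The cheapest feasible vertex uses only compost blend, ammonium nitrate; calcium nitrate is not used. There the nitrogen and potassium (K₂O) constraints are tight.
Solving gives x1 = 1, x2 = 1.2727.
Objective = 0.06·1 + 0.5·1.2727 = 0.69635.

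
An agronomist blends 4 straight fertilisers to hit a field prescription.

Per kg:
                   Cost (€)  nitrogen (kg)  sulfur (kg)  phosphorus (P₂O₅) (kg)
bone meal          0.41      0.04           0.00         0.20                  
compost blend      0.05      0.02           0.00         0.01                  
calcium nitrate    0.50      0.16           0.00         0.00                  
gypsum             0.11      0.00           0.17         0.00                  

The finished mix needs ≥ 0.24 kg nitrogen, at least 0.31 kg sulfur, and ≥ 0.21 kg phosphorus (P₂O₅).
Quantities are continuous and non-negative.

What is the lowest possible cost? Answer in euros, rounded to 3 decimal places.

€0.956

Treat it as an LP. Let x1 = kg of bone meal, x2 = kg of compost blend, x3 = kg of calcium nitrate, x4 = kg of gypsum.
min 0.41x1 + 0.05x2 + 0.5x3 + 0.11x4 s.t.:
  0.04x1 + 0.02x2 + 0.16x3 ≥ 0.24   (nitrogen)
  0.17x4 ≥ 0.31   (sulfur)
  0.2x1 + 0.01x2 ≥ 0.21   (phosphorus (P₂O₅))
  x1, x2, x3, x4 ≥ 0.
The cheapest feasible vertex uses only bone meal, compost blend, gypsum; calcium nitrate is not used. The nitrogen, sulfur, phosphorus (P₂O₅) requirements are met with equality.
So bone meal = 0.5 kg, compost blend = 11 kg, gypsum = 1.824 kg.
Total cost: 0.41·0.5 + 0.05·11 + 0.11·1.824 = 0.95564.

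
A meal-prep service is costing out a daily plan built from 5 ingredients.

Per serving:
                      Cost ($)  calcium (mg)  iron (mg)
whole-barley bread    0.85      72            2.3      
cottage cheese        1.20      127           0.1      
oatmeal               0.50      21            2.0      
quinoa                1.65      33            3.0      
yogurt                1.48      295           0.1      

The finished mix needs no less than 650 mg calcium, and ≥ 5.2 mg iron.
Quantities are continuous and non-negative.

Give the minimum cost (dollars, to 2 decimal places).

Set it up as a linear program. Let x1 = servings of whole-barley bread, x2 = servings of cottage cheese, x3 = servings of oatmeal, x4 = servings of quinoa, x5 = servings of yogurt.
min 0.85x1 + 1.2x2 + 0.5x3 + 1.65x4 + 1.48x5 subject to:
  72x1 + 127x2 + 21x3 + 33x4 + 295x5 ≥ 650   (calcium)
  2.3x1 + 0.1x2 + 2x3 + 3x4 + 0.1x5 ≥ 5.2   (iron)
  x1, x2, x3, x4, x5 ≥ 0.
The minimum-cost mix takes nothing from whole-barley bread, cottage cheese, quinoa — only oatmeal, yogurt. The calcium and iron requirements are met with equality.
So oatmeal = 2.499 servings, yogurt = 2.026 servings.
Objective = 0.5·2.499 + 1.48·2.026 = 4.2480.

$4.25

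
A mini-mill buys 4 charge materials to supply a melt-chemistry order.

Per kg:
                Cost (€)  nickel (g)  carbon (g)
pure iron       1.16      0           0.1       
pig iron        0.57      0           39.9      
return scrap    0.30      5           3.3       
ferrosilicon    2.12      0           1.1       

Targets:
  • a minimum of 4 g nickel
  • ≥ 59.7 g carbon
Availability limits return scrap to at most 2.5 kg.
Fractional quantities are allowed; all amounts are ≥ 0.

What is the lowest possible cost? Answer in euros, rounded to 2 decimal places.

Let x1 = kg of pure iron, x2 = kg of pig iron, x3 = kg of return scrap, x4 = kg of ferrosilicon.
Minimise 1.16x1 + 0.57x2 + 0.3x3 + 2.12x4 subject to:
  5x3 ≥ 4   (nickel)
  0.1x1 + 39.9x2 + 3.3x3 + 1.1x4 ≥ 59.7   (carbon)
  x3 ≤ 2.5
  x1, x2, x3, x4 ≥ 0.
The optimal basis is {pig iron, return scrap}; pure iron, ferrosilicon drop out. The nickel and carbon requirements are met with equality.
Solving gives x2 = 1.43, x3 = 0.8.
Objective = 0.57·1.43 + 0.3·0.8 = 1.0551.

€1.06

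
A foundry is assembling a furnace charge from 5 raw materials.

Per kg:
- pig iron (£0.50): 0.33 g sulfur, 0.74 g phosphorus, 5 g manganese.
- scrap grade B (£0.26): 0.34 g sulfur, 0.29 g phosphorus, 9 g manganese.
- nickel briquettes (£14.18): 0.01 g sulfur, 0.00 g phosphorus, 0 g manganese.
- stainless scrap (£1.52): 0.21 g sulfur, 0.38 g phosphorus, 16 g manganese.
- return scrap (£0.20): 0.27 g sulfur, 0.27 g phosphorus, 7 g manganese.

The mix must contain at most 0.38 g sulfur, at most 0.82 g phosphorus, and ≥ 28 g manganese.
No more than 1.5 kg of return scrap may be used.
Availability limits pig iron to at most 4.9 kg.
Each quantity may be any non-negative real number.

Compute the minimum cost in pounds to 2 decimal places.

Let x1 = kg of pig iron, x2 = kg of scrap grade B, x3 = kg of nickel briquettes, x4 = kg of stainless scrap, x5 = kg of return scrap.
Minimize 0.5x1 + 0.26x2 + 14.18x3 + 1.52x4 + 0.2x5 s.t.:
  0.33x1 + 0.34x2 + 0.01x3 + 0.21x4 + 0.27x5 ≤ 0.38   (sulfur)
  0.74x1 + 0.29x2 + 0.38x4 + 0.27x5 ≤ 0.82   (phosphorus)
  5x1 + 9x2 + 16x4 + 7x5 ≥ 28   (manganese)
  x5 ≤ 1.5
  x1 ≤ 4.9
  x1, x2, x3, x4, x5 ≥ 0.
The minimum-cost mix takes nothing from pig iron, nickel briquettes, return scrap — only scrap grade B, stainless scrap. The sulfur and manganese requirements are met with equality.
That vertex is x2 = 0.05634, x4 = 1.718.
Hence cost = 0.26·0.05634 + 1.52·1.718 = £2.6260.

£2.63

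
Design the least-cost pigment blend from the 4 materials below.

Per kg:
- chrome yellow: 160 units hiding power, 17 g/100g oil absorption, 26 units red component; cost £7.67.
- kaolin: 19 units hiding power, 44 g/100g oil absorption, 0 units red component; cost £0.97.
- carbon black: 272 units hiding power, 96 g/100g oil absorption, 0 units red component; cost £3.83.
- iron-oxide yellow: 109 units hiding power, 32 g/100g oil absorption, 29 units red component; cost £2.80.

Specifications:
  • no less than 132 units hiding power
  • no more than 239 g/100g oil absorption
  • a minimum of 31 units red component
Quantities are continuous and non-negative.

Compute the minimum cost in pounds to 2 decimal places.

£3.21

Set it up as a linear program. Let x1 = kg of chrome yellow, x2 = kg of kaolin, x3 = kg of carbon black, x4 = kg of iron-oxide yellow.
Minimize 7.67x1 + 0.97x2 + 3.83x3 + 2.8x4 subject to:
  160x1 + 19x2 + 272x3 + 109x4 ≥ 132   (hiding power)
  17x1 + 44x2 + 96x3 + 32x4 ≤ 239   (oil absorption)
  26x1 + 29x4 ≥ 31   (red component)
  x1, x2, x3, x4 ≥ 0.
The minimum-cost mix takes nothing from chrome yellow, kaolin — only carbon black, iron-oxide yellow. The hiding power and red component requirements are met with equality.
Optimal quantities: carbon black = 0.05692 kg, iron-oxide yellow = 1.069 kg.
Cost = 3.83·0.05692 + 2.8·1.069 = 3.2112.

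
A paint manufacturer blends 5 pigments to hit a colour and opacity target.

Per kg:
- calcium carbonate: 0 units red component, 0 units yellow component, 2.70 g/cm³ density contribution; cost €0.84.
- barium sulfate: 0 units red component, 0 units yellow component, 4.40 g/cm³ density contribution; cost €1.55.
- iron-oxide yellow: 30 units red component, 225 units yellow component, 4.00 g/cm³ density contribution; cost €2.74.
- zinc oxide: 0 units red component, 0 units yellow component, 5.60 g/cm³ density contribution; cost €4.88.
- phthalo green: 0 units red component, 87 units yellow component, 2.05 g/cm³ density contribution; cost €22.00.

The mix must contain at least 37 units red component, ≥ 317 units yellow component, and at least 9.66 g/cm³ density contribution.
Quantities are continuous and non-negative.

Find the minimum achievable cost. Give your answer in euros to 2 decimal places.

Treat it as an LP. Let x1 = kg of calcium carbonate, x2 = kg of barium sulfate, x3 = kg of iron-oxide yellow, x4 = kg of zinc oxide, x5 = kg of phthalo green.
Minimize 0.84x1 + 1.55x2 + 2.74x3 + 4.88x4 + 22x5 with:
  30x3 ≥ 37   (red component)
  225x3 + 87x5 ≥ 317   (yellow component)
  2.7x1 + 4.4x2 + 4x3 + 5.6x4 + 2.05x5 ≥ 9.66   (density contribution)
  x1, x2, x3, x4, x5 ≥ 0.
The cheapest feasible vertex uses only calcium carbonate, iron-oxide yellow; barium sulfate, zinc oxide, phthalo green are not used. There the yellow component and density contribution constraints are tight.
So calcium carbonate = 1.491 kg, iron-oxide yellow = 1.409 kg.
Hence cost = 0.84·1.491 + 2.74·1.409 = €5.1131.

€5.11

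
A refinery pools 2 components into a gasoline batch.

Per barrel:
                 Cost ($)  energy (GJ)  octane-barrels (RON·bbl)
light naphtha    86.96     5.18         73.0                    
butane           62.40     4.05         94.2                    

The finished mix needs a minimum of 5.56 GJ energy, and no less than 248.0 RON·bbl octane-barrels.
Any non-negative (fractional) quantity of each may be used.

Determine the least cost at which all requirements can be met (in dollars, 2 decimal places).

Let x1 = barrels of light naphtha, x2 = barrels of butane.
Minimize 86.96x1 + 62.4x2 subject to:
  5.18x1 + 4.05x2 ≥ 5.56   (energy)
  73x1 + 94.2x2 ≥ 248   (octane-barrels)
  x1, x2 ≥ 0.
The optimal basis is {butane}; light naphtha drops out. The octane-barrels requirement is met with equality.
So butane = 2.6327 barrels.
Total cost: 62.4·2.6327 = 164.2805.

$164.28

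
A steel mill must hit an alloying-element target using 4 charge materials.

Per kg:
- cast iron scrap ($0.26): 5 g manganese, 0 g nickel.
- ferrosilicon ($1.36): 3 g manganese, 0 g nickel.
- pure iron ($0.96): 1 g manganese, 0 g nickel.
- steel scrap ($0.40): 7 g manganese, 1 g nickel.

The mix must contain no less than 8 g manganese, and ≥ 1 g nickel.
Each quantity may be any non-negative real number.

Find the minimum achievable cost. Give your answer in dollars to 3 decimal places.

$0.452

This is a linear program. Let x1 = kg of cast iron scrap, x2 = kg of ferrosilicon, x3 = kg of pure iron, x4 = kg of steel scrap.
Minimise 0.26x1 + 1.36x2 + 0.96x3 + 0.4x4 s.t.:
  5x1 + 3x2 + 1x3 + 7x4 ≥ 8   (manganese)
  1x4 ≥ 1   (nickel)
  x1, x2, x3, x4 ≥ 0.
The cheapest feasible vertex uses only cast iron scrap, steel scrap; ferrosilicon, pure iron are not used. There the manganese and nickel constraints are tight.
That vertex is x1 = 0.2, x4 = 1.
Objective = 0.26·0.2 + 0.4·1 = 0.45200.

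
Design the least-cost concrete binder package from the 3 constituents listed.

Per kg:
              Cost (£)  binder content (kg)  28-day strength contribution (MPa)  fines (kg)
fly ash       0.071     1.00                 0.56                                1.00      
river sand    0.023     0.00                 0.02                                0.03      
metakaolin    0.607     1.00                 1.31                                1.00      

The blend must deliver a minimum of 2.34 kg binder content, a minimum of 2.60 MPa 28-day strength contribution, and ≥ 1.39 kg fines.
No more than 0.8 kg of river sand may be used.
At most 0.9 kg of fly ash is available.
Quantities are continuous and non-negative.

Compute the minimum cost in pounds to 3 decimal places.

Set it up as a linear program. Let x1 = kg of fly ash, x2 = kg of river sand, x3 = kg of metakaolin.
Minimise 0.071x1 + 0.023x2 + 0.607x3 with:
  1x1 + 1x3 ≥ 2.34   (binder content)
  0.56x1 + 0.02x2 + 1.31x3 ≥ 2.6   (28-day strength contribution)
  1x1 + 0.03x2 + 1x3 ≥ 1.39   (fines)
  x2 ≤ 0.8
  x1 ≤ 0.9
  x1, x2, x3 ≥ 0.
The optimal basis is {fly ash, metakaolin}; river sand drops out. There the 28-day strength contribution and the fly ash cap constraints are tight.
Optimal quantities: fly ash = 0.9 kg, metakaolin = 1.6 kg.
Total cost: 0.071·0.9 + 0.607·1.6 = 1.03510.

£1.035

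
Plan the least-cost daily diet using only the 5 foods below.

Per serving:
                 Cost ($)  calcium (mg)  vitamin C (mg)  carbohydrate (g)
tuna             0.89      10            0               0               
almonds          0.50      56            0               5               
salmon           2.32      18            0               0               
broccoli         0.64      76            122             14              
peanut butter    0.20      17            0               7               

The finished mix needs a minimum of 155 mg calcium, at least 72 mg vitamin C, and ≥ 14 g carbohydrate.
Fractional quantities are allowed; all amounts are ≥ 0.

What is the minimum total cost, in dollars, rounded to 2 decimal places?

Let x1 = servings of tuna, x2 = servings of almonds, x3 = servings of salmon, x4 = servings of broccoli, x5 = servings of peanut butter.
min 0.89x1 + 0.5x2 + 2.32x3 + 0.64x4 + 0.2x5 with:
  10x1 + 56x2 + 18x3 + 76x4 + 17x5 ≥ 155   (calcium)
  122x4 ≥ 72   (vitamin C)
  5x2 + 14x4 + 7x5 ≥ 14   (carbohydrate)
  x1, x2, x3, x4, x5 ≥ 0.
At the optimum only broccoli is positive (tuna, almonds, salmon, peanut butter = 0). The calcium requirement is met with equality.
That vertex is x4 = 2.0395.
Hence cost = 0.64·2.0395 = $1.3053.

$1.31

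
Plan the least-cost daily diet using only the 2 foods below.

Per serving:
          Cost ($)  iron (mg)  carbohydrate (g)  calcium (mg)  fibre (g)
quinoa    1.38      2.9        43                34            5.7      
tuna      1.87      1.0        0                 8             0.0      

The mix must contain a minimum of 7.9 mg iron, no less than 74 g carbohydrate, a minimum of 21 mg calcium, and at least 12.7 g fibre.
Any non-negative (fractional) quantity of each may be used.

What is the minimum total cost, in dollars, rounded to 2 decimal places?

$3.76

Set it up as a linear program. Let x1 = servings of quinoa, x2 = servings of tuna.
min 1.38x1 + 1.87x2 s.t.:
  2.9x1 + 1x2 ≥ 7.9   (iron)
  43x1 ≥ 74   (carbohydrate)
  34x1 + 8x2 ≥ 21   (calcium)
  5.7x1 ≥ 12.7   (fibre)
  x1, x2 ≥ 0.
At the optimum only quinoa is positive (tuna = 0). There the iron constraint is tight.
Optimal quantities: quinoa = 2.724 servings.
Hence cost = 1.38·2.724 = $3.7591.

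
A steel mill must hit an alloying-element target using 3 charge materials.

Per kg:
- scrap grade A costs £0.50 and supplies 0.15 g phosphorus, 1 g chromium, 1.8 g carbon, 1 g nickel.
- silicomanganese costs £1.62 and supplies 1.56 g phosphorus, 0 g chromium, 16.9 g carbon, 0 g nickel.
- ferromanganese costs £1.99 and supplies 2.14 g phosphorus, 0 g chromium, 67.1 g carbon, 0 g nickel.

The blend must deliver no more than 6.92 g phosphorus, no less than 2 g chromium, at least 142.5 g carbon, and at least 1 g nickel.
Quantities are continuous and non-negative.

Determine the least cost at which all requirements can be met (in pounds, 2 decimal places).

£5.12

Set it up as a linear program. Let x1 = kg of scrap grade A, x2 = kg of silicomanganese, x3 = kg of ferromanganese.
min 0.5x1 + 1.62x2 + 1.99x3 subject to:
  0.15x1 + 1.56x2 + 2.14x3 ≤ 6.92   (phosphorus)
  1x1 ≥ 2   (chromium)
  1.8x1 + 16.9x2 + 67.1x3 ≥ 142.5   (carbon)
  1x1 ≥ 1   (nickel)
  x1, x2, x3 ≥ 0.
The optimal basis is {scrap grade A, ferromanganese}; silicomanganese drops out. There the chromium and carbon constraints are tight.
That vertex is x1 = 2, x3 = 2.07.
Total cost: 0.5·2 + 1.99·2.07 = 5.1193.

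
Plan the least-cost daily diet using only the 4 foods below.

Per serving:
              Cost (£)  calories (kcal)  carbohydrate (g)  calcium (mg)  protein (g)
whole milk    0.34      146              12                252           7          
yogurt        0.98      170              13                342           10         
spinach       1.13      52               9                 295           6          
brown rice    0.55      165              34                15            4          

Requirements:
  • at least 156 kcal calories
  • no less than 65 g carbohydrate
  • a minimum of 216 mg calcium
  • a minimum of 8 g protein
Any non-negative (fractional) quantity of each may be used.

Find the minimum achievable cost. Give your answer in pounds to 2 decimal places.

Treat it as an LP. Let x1 = servings of whole milk, x2 = servings of yogurt, x3 = servings of spinach, x4 = servings of brown rice.
Minimize 0.34x1 + 0.98x2 + 1.13x3 + 0.55x4 subject to:
  146x1 + 170x2 + 52x3 + 165x4 ≥ 156   (calories)
  12x1 + 13x2 + 9x3 + 34x4 ≥ 65   (carbohydrate)
  252x1 + 342x2 + 295x3 + 15x4 ≥ 216   (calcium)
  7x1 + 10x2 + 6x3 + 4x4 ≥ 8   (protein)
  x1, x2, x3, x4 ≥ 0.
The optimal basis is {whole milk, brown rice}; yogurt, spinach drop out. Binding constraints: carbohydrate and calcium.
Optimal quantities: whole milk = 0.7593 servings, brown rice = 1.644 servings.
Cost = 0.34·0.7593 + 0.55·1.644 = 1.1624.

£1.16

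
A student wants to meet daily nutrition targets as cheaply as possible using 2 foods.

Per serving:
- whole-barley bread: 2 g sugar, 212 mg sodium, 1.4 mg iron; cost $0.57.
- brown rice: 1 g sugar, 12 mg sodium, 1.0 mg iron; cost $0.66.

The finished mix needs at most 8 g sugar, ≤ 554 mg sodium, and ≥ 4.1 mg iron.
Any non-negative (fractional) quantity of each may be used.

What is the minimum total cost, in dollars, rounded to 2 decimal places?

This is a linear program. Let x1 = servings of whole-barley bread, x2 = servings of brown rice.
Minimise 0.57x1 + 0.66x2 with:
  2x1 + 1x2 ≤ 8   (sugar)
  212x1 + 12x2 ≤ 554   (sodium)
  1.4x1 + 1x2 ≥ 4.1   (iron)
  x1, x2 ≥ 0.
Both inputs are positive at the optimum. The sodium and iron requirements are met with equality.
That vertex is x1 = 2.586, x2 = 0.4795.
Cost = 0.57·2.586 + 0.66·0.4795 = 1.7905.

$1.79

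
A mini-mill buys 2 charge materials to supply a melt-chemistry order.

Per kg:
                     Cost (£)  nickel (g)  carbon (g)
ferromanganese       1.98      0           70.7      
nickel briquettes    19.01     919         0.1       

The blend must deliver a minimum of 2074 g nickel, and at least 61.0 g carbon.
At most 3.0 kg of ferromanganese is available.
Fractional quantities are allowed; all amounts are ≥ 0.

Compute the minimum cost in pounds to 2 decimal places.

This is a linear program. Let x1 = kg of ferromanganese, x2 = kg of nickel briquettes.
Minimise 1.98x1 + 19.01x2 with:
  919x2 ≥ 2074   (nickel)
  70.7x1 + 0.1x2 ≥ 61   (carbon)
  x1 ≤ 3
  x1, x2 ≥ 0.
Both inputs are positive at the optimum. The nickel and carbon requirements are met with equality.
Optimal quantities: ferromanganese = 0.85961 kg, nickel briquettes = 2.2568 kg.
Cost = 1.98·0.85961 + 19.01·2.2568 = 44.6038.

£44.60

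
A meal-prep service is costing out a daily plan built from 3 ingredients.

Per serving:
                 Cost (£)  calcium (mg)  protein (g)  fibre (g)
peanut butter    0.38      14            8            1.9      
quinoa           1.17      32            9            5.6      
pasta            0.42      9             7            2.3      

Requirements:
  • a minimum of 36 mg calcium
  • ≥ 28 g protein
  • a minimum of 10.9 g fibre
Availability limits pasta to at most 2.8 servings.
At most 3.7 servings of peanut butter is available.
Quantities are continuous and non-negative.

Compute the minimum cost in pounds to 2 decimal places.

£2.07

Let x1 = servings of peanut butter, x2 = servings of quinoa, x3 = servings of pasta.
Minimize 0.38x1 + 1.17x2 + 0.42x3 with:
  14x1 + 32x2 + 9x3 ≥ 36   (calcium)
  8x1 + 9x2 + 7x3 ≥ 28   (protein)
  1.9x1 + 5.6x2 + 2.3x3 ≥ 10.9   (fibre)
  x3 ≤ 2.8
  x1 ≤ 3.7
  x1, x2, x3 ≥ 0.
The minimum-cost mix takes nothing from quinoa — only peanut butter, pasta. There the fibre and the pasta cap constraints are tight.
Solving gives x1 = 2.347, x3 = 2.8.
Total cost: 0.38·2.347 + 0.42·2.8 = 2.0679.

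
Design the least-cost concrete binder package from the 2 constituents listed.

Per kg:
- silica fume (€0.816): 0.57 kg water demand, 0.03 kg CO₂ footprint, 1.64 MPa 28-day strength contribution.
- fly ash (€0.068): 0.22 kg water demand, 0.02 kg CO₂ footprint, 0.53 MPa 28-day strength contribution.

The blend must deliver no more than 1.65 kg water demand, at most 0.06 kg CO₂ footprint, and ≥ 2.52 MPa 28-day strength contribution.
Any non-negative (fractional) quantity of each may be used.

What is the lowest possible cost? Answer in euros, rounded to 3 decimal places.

€0.990

Set it up as a linear program. Let x1 = kg of silica fume, x2 = kg of fly ash.
Minimize 0.816x1 + 0.068x2 subject to:
  0.57x1 + 0.22x2 ≤ 1.65   (water demand)
  0.03x1 + 0.02x2 ≤ 0.06   (CO₂ footprint)
  1.64x1 + 0.53x2 ≥ 2.52   (28-day strength contribution)
  x1, x2 ≥ 0.
Both inputs are positive at the optimum. The CO₂ footprint and 28-day strength contribution requirements are met with equality.
Solving gives x1 = 1.101, x2 = 1.349.
Hence cost = 0.816·1.101 + 0.068·1.349 = €0.99015.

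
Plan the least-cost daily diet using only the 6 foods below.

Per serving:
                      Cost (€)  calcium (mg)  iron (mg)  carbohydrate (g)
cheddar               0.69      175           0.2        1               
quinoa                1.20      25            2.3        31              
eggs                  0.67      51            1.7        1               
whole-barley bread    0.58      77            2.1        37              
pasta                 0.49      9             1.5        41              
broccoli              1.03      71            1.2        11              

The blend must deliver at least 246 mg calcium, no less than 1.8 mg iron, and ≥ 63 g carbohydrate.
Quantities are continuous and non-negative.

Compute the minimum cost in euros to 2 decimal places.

Treat it as an LP. Let x1 = servings of cheddar, x2 = servings of quinoa, x3 = servings of eggs, x4 = servings of whole-barley bread, x5 = servings of pasta, x6 = servings of broccoli.
Minimise 0.69x1 + 1.2x2 + 0.67x3 + 0.58x4 + 0.49x5 + 1.03x6 with:
  175x1 + 25x2 + 51x3 + 77x4 + 9x5 + 71x6 ≥ 246   (calcium)
  0.2x1 + 2.3x2 + 1.7x3 + 2.1x4 + 1.5x5 + 1.2x6 ≥ 1.8   (iron)
  1x1 + 31x2 + 1x3 + 37x4 + 41x5 + 11x6 ≥ 63   (carbohydrate)
  x1, x2, x3, x4, x5, x6 ≥ 0.
At the optimum only cheddar, whole-barley bread are positive (quinoa, eggs, pasta, broccoli = 0). The calcium and carbohydrate requirements are met with equality.
Solving gives x1 = 0.6644, x4 = 1.685.
Hence cost = 0.69·0.6644 + 0.58·1.685 = €1.4357.

€1.44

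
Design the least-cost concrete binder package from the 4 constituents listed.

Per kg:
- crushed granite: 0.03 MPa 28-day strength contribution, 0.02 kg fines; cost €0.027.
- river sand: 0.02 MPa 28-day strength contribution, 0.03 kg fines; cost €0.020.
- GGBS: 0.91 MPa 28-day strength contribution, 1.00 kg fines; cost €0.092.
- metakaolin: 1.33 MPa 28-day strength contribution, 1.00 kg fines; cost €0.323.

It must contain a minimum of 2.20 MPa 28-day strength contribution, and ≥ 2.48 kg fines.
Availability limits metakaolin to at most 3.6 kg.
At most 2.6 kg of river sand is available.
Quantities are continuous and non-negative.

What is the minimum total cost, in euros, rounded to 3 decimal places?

€0.228

Let x1 = kg of crushed granite, x2 = kg of river sand, x3 = kg of GGBS, x4 = kg of metakaolin.
Minimize 0.027x1 + 0.02x2 + 0.092x3 + 0.323x4 subject to:
  0.03x1 + 0.02x2 + 0.91x3 + 1.33x4 ≥ 2.2   (28-day strength contribution)
  0.02x1 + 0.03x2 + 1x3 + 1x4 ≥ 2.48   (fines)
  x4 ≤ 3.6
  x2 ≤ 2.6
  x1, x2, x3, x4 ≥ 0.
At the optimum only GGBS is positive (crushed granite, river sand, metakaolin = 0). The fines requirement is met with equality.
That vertex is x3 = 2.48.
Objective = 0.092·2.48 = 0.22816.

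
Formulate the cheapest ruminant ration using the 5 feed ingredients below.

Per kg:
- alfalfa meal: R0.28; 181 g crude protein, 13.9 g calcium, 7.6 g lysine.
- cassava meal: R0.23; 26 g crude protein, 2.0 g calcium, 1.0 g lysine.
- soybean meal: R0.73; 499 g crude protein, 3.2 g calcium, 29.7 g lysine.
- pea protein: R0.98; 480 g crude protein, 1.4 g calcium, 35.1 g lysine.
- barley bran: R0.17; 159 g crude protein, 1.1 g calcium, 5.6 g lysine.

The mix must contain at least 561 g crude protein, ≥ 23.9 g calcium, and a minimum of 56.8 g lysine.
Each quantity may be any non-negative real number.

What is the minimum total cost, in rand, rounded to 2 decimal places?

R1.52

This is a linear program. Let x1 = kg of alfalfa meal, x2 = kg of cassava meal, x3 = kg of soybean meal, x4 = kg of pea protein, x5 = kg of barley bran.
min 0.28x1 + 0.23x2 + 0.73x3 + 0.98x4 + 0.17x5 subject to:
  181x1 + 26x2 + 499x3 + 480x4 + 159x5 ≥ 561   (crude protein)
  13.9x1 + 2x2 + 3.2x3 + 1.4x4 + 1.1x5 ≥ 23.9   (calcium)
  7.6x1 + 1x2 + 29.7x3 + 35.1x4 + 5.6x5 ≥ 56.8   (lysine)
  x1, x2, x3, x4, x5 ≥ 0.
The optimal basis is {alfalfa meal, soybean meal}; cassava meal, pea protein, barley bran drop out. Binding constraints: calcium and lysine.
So alfalfa meal = 1.359 kg, soybean meal = 1.565 kg.
Total cost: 0.28·1.359 + 0.73·1.565 = 1.5230.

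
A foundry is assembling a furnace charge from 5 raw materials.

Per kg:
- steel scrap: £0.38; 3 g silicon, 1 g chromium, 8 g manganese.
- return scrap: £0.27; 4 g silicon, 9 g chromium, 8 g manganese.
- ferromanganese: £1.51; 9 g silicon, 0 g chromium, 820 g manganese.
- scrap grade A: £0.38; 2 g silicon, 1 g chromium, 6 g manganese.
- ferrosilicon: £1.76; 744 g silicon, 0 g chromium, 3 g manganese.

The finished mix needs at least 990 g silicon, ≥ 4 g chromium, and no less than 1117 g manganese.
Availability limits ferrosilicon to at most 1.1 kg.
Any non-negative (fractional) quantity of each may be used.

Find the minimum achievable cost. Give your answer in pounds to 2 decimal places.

£14.39

Set it up as a linear program. Let x1 = kg of steel scrap, x2 = kg of return scrap, x3 = kg of ferromanganese, x4 = kg of scrap grade A, x5 = kg of ferrosilicon.
Minimize 0.38x1 + 0.27x2 + 1.51x3 + 0.38x4 + 1.76x5 s.t.:
  3x1 + 4x2 + 9x3 + 2x4 + 744x5 ≥ 990   (silicon)
  1x1 + 9x2 + 1x4 ≥ 4   (chromium)
  8x1 + 8x2 + 820x3 + 6x4 + 3x5 ≥ 1117   (manganese)
  x5 ≤ 1.1
  x1, x2, x3, x4, x5 ≥ 0.
The cheapest feasible vertex uses only return scrap, ferromanganese, ferrosilicon; steel scrap, scrap grade A are not used. The silicon, manganese, the ferrosilicon cap requirements are met with equality.
Solving gives x2 = 40.74, x3 = 0.9607, x5 = 1.1.
Hence cost = 0.27·40.74 + 1.51·0.9607 + 1.76·1.1 = £14.3865.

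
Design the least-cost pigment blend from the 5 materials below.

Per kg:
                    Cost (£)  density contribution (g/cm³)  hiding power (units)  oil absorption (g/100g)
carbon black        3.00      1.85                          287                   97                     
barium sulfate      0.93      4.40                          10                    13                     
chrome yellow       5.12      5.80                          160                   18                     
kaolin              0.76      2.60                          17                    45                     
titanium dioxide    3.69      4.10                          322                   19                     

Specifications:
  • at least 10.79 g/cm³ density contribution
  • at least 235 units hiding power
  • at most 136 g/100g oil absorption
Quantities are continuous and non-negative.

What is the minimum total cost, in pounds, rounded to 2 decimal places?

Treat it as an LP. Let x1 = kg of carbon black, x2 = kg of barium sulfate, x3 = kg of chrome yellow, x4 = kg of kaolin, x5 = kg of titanium dioxide.
Minimise 3x1 + 0.93x2 + 5.12x3 + 0.76x4 + 3.69x5 with:
  1.85x1 + 4.4x2 + 5.8x3 + 2.6x4 + 4.1x5 ≥ 10.79   (density contribution)
  287x1 + 10x2 + 160x3 + 17x4 + 322x5 ≥ 235   (hiding power)
  97x1 + 13x2 + 18x3 + 45x4 + 19x5 ≤ 136   (oil absorption)
  x1, x2, x3, x4, x5 ≥ 0.
The cheapest feasible vertex uses only barium sulfate, titanium dioxide; carbon black, chrome yellow, kaolin are not used. Binding constraints: density contribution and hiding power.
That vertex is x2 = 1.825, x5 = 0.6731.
Hence cost = 0.93·1.825 + 3.69·0.6731 = £4.1810.

£4.18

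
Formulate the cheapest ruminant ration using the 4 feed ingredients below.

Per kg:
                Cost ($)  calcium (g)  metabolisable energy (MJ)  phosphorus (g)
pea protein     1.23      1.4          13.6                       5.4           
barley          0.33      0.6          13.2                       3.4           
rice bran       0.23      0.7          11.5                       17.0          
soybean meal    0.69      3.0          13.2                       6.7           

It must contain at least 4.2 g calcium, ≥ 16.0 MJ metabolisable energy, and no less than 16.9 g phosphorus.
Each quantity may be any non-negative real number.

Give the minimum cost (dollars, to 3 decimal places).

Treat it as an LP. Let x1 = kg of pea protein, x2 = kg of barley, x3 = kg of rice bran, x4 = kg of soybean meal.
Minimize 1.23x1 + 0.33x2 + 0.23x3 + 0.69x4 subject to:
  1.4x1 + 0.6x2 + 0.7x3 + 3x4 ≥ 4.2   (calcium)
  13.6x1 + 13.2x2 + 11.5x3 + 13.2x4 ≥ 16   (metabolisable energy)
  5.4x1 + 3.4x2 + 17x3 + 6.7x4 ≥ 16.9   (phosphorus)
  x1, x2, x3, x4 ≥ 0.
The cheapest feasible vertex uses only rice bran, soybean meal; pea protein, barley are not used. There the calcium and phosphorus constraints are tight.
That vertex is x3 = 0.48715, x4 = 1.2863.
Objective = 0.23·0.48715 + 0.69·1.2863 = 0.99959.

$1.000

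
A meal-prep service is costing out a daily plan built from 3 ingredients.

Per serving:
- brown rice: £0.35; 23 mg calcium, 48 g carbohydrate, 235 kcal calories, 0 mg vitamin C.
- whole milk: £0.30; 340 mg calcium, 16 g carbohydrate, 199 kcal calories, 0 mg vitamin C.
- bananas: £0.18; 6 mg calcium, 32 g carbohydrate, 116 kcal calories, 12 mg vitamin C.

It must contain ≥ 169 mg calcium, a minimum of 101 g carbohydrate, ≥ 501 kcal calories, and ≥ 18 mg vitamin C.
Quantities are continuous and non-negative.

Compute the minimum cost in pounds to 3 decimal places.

£0.758

This is a linear program. Let x1 = servings of brown rice, x2 = servings of whole milk, x3 = servings of bananas.
min 0.35x1 + 0.3x2 + 0.18x3 with:
  23x1 + 340x2 + 6x3 ≥ 169   (calcium)
  48x1 + 16x2 + 32x3 ≥ 101   (carbohydrate)
  235x1 + 199x2 + 116x3 ≥ 501   (calories)
  12x3 ≥ 18   (vitamin C)
  x1, x2, x3 ≥ 0.
The optimal mix uses every input. The calcium, calories, vitamin C requirements are met with equality.
That vertex is x1 = 1.053, x2 = 0.3993, x3 = 1.5.
Cost = 0.35·1.053 + 0.3·0.3993 + 0.18·1.5 = 0.75834.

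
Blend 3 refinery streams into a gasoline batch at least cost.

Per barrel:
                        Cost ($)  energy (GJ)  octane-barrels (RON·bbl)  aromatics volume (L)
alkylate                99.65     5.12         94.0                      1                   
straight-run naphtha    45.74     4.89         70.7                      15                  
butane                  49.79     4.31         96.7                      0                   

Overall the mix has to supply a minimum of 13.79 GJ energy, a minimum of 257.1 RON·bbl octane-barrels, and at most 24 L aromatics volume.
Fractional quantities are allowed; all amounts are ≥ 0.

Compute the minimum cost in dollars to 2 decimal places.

Let x1 = barrels of alkylate, x2 = barrels of straight-run naphtha, x3 = barrels of butane.
min 99.65x1 + 45.74x2 + 49.79x3 subject to:
  5.12x1 + 4.89x2 + 4.31x3 ≥ 13.79   (energy)
  94x1 + 70.7x2 + 96.7x3 ≥ 257.1   (octane-barrels)
  1x1 + 15x2 ≤ 24   (aromatics volume)
  x1, x2, x3 ≥ 0.
The optimal basis is {straight-run naphtha, butane}; alkylate drops out. Binding constraints: energy and octane-barrels.
Solving gives x2 = 1.34, x3 = 1.679.
Total cost: 45.74·1.34 + 49.79·1.679 = 144.8890.

$144.89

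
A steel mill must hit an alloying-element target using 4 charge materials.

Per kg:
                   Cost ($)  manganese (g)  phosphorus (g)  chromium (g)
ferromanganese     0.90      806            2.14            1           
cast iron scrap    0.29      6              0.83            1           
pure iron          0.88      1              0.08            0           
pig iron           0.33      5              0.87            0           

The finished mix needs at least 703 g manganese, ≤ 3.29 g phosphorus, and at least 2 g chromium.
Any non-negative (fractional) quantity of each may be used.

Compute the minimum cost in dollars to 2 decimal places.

$1.11

Treat it as an LP. Let x1 = kg of ferromanganese, x2 = kg of cast iron scrap, x3 = kg of pure iron, x4 = kg of pig iron.
min 0.9x1 + 0.29x2 + 0.88x3 + 0.33x4 s.t.:
  806x1 + 6x2 + 1x3 + 5x4 ≥ 703   (manganese)
  2.14x1 + 0.83x2 + 0.08x3 + 0.87x4 ≤ 3.29   (phosphorus)
  1x1 + 1x2 ≥ 2   (chromium)
  x1, x2, x3, x4 ≥ 0.
At the optimum only ferromanganese, cast iron scrap are positive (pure iron, pig iron = 0). Binding constraints: manganese and chromium.
That vertex is x1 = 0.8638, x2 = 1.136.
Cost = 0.9·0.8638 + 0.29·1.136 = 1.1069.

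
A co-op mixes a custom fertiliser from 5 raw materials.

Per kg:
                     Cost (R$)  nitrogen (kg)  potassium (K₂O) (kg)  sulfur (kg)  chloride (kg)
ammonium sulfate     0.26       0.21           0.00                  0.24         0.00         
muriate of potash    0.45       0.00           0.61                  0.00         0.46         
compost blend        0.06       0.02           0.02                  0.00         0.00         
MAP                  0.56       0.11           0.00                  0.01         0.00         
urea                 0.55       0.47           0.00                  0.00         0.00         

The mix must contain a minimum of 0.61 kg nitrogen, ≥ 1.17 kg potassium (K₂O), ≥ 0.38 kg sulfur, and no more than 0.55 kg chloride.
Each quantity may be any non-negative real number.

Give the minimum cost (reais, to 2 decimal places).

Let x1 = kg of ammonium sulfate, x2 = kg of muriate of potash, x3 = kg of compost blend, x4 = kg of MAP, x5 = kg of urea.
min 0.26x1 + 0.45x2 + 0.06x3 + 0.56x4 + 0.55x5 subject to:
  0.21x1 + 0.02x3 + 0.11x4 + 0.47x5 ≥ 0.61   (nitrogen)
  0.61x2 + 0.02x3 ≥ 1.17   (potassium (K₂O))
  0.24x1 + 0.01x4 ≥ 0.38   (sulfur)
  0.46x2 ≤ 0.55   (chloride)
  x1, x2, x3, x4, x5 ≥ 0.
The minimum-cost mix takes nothing from MAP, urea — only ammonium sulfate, muriate of potash, compost blend. The potassium (K₂O), sulfur, chloride requirements are met with equality.
That vertex is x1 = 1.583, x2 = 1.196, x3 = 22.03.
Cost = 0.26·1.583 + 0.45·1.196 + 0.06·22.03 = 2.2716.

R$2.27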